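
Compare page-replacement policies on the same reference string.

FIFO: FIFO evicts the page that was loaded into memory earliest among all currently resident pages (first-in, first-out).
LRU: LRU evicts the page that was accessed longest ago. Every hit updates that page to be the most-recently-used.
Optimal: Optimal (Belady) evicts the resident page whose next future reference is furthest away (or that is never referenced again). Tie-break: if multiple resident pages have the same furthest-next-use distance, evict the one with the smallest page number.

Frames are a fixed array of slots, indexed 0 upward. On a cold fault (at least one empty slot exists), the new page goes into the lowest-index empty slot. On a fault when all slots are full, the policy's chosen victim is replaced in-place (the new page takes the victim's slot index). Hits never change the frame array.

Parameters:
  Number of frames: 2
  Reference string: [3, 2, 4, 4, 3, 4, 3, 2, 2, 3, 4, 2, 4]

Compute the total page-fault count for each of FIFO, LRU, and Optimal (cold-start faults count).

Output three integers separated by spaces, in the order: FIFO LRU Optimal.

Answer: 6 7 5

Derivation:
--- FIFO ---
  step 0: ref 3 -> FAULT, frames=[3,-] (faults so far: 1)
  step 1: ref 2 -> FAULT, frames=[3,2] (faults so far: 2)
  step 2: ref 4 -> FAULT, evict 3, frames=[4,2] (faults so far: 3)
  step 3: ref 4 -> HIT, frames=[4,2] (faults so far: 3)
  step 4: ref 3 -> FAULT, evict 2, frames=[4,3] (faults so far: 4)
  step 5: ref 4 -> HIT, frames=[4,3] (faults so far: 4)
  step 6: ref 3 -> HIT, frames=[4,3] (faults so far: 4)
  step 7: ref 2 -> FAULT, evict 4, frames=[2,3] (faults so far: 5)
  step 8: ref 2 -> HIT, frames=[2,3] (faults so far: 5)
  step 9: ref 3 -> HIT, frames=[2,3] (faults so far: 5)
  step 10: ref 4 -> FAULT, evict 3, frames=[2,4] (faults so far: 6)
  step 11: ref 2 -> HIT, frames=[2,4] (faults so far: 6)
  step 12: ref 4 -> HIT, frames=[2,4] (faults so far: 6)
  FIFO total faults: 6
--- LRU ---
  step 0: ref 3 -> FAULT, frames=[3,-] (faults so far: 1)
  step 1: ref 2 -> FAULT, frames=[3,2] (faults so far: 2)
  step 2: ref 4 -> FAULT, evict 3, frames=[4,2] (faults so far: 3)
  step 3: ref 4 -> HIT, frames=[4,2] (faults so far: 3)
  step 4: ref 3 -> FAULT, evict 2, frames=[4,3] (faults so far: 4)
  step 5: ref 4 -> HIT, frames=[4,3] (faults so far: 4)
  step 6: ref 3 -> HIT, frames=[4,3] (faults so far: 4)
  step 7: ref 2 -> FAULT, evict 4, frames=[2,3] (faults so far: 5)
  step 8: ref 2 -> HIT, frames=[2,3] (faults so far: 5)
  step 9: ref 3 -> HIT, frames=[2,3] (faults so far: 5)
  step 10: ref 4 -> FAULT, evict 2, frames=[4,3] (faults so far: 6)
  step 11: ref 2 -> FAULT, evict 3, frames=[4,2] (faults so far: 7)
  step 12: ref 4 -> HIT, frames=[4,2] (faults so far: 7)
  LRU total faults: 7
--- Optimal ---
  step 0: ref 3 -> FAULT, frames=[3,-] (faults so far: 1)
  step 1: ref 2 -> FAULT, frames=[3,2] (faults so far: 2)
  step 2: ref 4 -> FAULT, evict 2, frames=[3,4] (faults so far: 3)
  step 3: ref 4 -> HIT, frames=[3,4] (faults so far: 3)
  step 4: ref 3 -> HIT, frames=[3,4] (faults so far: 3)
  step 5: ref 4 -> HIT, frames=[3,4] (faults so far: 3)
  step 6: ref 3 -> HIT, frames=[3,4] (faults so far: 3)
  step 7: ref 2 -> FAULT, evict 4, frames=[3,2] (faults so far: 4)
  step 8: ref 2 -> HIT, frames=[3,2] (faults so far: 4)
  step 9: ref 3 -> HIT, frames=[3,2] (faults so far: 4)
  step 10: ref 4 -> FAULT, evict 3, frames=[4,2] (faults so far: 5)
  step 11: ref 2 -> HIT, frames=[4,2] (faults so far: 5)
  step 12: ref 4 -> HIT, frames=[4,2] (faults so far: 5)
  Optimal total faults: 5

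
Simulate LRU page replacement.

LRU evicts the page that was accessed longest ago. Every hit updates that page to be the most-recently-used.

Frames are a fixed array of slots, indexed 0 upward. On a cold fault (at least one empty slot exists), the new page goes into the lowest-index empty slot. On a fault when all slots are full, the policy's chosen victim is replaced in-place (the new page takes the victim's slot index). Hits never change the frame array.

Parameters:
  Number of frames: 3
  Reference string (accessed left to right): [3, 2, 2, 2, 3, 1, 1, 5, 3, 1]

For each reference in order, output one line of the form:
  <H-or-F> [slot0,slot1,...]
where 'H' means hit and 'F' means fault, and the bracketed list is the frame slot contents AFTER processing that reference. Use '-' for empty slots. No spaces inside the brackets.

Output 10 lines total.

F [3,-,-]
F [3,2,-]
H [3,2,-]
H [3,2,-]
H [3,2,-]
F [3,2,1]
H [3,2,1]
F [3,5,1]
H [3,5,1]
H [3,5,1]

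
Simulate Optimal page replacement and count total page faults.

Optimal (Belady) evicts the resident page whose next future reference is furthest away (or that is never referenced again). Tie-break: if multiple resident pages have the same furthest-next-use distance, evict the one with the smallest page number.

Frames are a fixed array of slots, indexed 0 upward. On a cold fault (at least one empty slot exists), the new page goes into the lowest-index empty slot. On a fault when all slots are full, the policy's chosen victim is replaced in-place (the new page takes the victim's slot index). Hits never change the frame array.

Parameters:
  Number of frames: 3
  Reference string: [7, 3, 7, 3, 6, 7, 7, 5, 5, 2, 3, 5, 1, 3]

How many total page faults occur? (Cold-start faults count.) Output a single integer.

Step 0: ref 7 → FAULT, frames=[7,-,-]
Step 1: ref 3 → FAULT, frames=[7,3,-]
Step 2: ref 7 → HIT, frames=[7,3,-]
Step 3: ref 3 → HIT, frames=[7,3,-]
Step 4: ref 6 → FAULT, frames=[7,3,6]
Step 5: ref 7 → HIT, frames=[7,3,6]
Step 6: ref 7 → HIT, frames=[7,3,6]
Step 7: ref 5 → FAULT (evict 6), frames=[7,3,5]
Step 8: ref 5 → HIT, frames=[7,3,5]
Step 9: ref 2 → FAULT (evict 7), frames=[2,3,5]
Step 10: ref 3 → HIT, frames=[2,3,5]
Step 11: ref 5 → HIT, frames=[2,3,5]
Step 12: ref 1 → FAULT (evict 2), frames=[1,3,5]
Step 13: ref 3 → HIT, frames=[1,3,5]
Total faults: 6

Answer: 6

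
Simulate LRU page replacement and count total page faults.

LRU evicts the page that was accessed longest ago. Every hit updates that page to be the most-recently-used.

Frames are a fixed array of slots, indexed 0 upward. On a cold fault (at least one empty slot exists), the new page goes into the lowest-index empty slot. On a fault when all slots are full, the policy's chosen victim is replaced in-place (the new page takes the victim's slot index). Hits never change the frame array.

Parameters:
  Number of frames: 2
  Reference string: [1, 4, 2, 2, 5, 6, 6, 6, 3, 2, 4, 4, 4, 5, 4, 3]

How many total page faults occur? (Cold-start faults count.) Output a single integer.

Answer: 10

Derivation:
Step 0: ref 1 → FAULT, frames=[1,-]
Step 1: ref 4 → FAULT, frames=[1,4]
Step 2: ref 2 → FAULT (evict 1), frames=[2,4]
Step 3: ref 2 → HIT, frames=[2,4]
Step 4: ref 5 → FAULT (evict 4), frames=[2,5]
Step 5: ref 6 → FAULT (evict 2), frames=[6,5]
Step 6: ref 6 → HIT, frames=[6,5]
Step 7: ref 6 → HIT, frames=[6,5]
Step 8: ref 3 → FAULT (evict 5), frames=[6,3]
Step 9: ref 2 → FAULT (evict 6), frames=[2,3]
Step 10: ref 4 → FAULT (evict 3), frames=[2,4]
Step 11: ref 4 → HIT, frames=[2,4]
Step 12: ref 4 → HIT, frames=[2,4]
Step 13: ref 5 → FAULT (evict 2), frames=[5,4]
Step 14: ref 4 → HIT, frames=[5,4]
Step 15: ref 3 → FAULT (evict 5), frames=[3,4]
Total faults: 10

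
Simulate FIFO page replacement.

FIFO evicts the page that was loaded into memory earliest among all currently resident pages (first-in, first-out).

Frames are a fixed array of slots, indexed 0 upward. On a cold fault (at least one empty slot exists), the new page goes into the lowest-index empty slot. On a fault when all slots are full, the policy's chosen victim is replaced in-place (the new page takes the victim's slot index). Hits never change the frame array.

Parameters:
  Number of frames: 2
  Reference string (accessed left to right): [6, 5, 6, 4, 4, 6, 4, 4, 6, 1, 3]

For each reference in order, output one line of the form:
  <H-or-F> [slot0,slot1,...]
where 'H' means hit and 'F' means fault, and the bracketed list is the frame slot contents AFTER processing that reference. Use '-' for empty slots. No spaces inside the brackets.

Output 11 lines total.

F [6,-]
F [6,5]
H [6,5]
F [4,5]
H [4,5]
F [4,6]
H [4,6]
H [4,6]
H [4,6]
F [1,6]
F [1,3]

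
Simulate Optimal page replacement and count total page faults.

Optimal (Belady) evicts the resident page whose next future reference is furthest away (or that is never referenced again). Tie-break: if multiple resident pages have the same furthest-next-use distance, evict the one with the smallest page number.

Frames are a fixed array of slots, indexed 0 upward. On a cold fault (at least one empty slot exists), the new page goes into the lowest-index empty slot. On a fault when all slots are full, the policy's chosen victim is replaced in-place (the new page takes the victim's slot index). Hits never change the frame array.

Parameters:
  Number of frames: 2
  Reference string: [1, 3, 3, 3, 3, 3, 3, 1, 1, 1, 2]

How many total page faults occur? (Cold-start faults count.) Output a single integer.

Step 0: ref 1 → FAULT, frames=[1,-]
Step 1: ref 3 → FAULT, frames=[1,3]
Step 2: ref 3 → HIT, frames=[1,3]
Step 3: ref 3 → HIT, frames=[1,3]
Step 4: ref 3 → HIT, frames=[1,3]
Step 5: ref 3 → HIT, frames=[1,3]
Step 6: ref 3 → HIT, frames=[1,3]
Step 7: ref 1 → HIT, frames=[1,3]
Step 8: ref 1 → HIT, frames=[1,3]
Step 9: ref 1 → HIT, frames=[1,3]
Step 10: ref 2 → FAULT (evict 1), frames=[2,3]
Total faults: 3

Answer: 3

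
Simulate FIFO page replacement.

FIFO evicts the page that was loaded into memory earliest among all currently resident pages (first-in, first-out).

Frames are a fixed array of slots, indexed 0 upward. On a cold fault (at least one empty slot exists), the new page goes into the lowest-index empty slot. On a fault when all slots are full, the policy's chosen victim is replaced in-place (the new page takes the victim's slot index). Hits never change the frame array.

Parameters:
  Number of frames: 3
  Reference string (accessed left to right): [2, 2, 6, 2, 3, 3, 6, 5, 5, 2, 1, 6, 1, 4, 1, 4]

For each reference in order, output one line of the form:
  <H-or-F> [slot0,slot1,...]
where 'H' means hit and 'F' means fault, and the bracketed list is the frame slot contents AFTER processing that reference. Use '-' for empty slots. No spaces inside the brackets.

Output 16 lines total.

F [2,-,-]
H [2,-,-]
F [2,6,-]
H [2,6,-]
F [2,6,3]
H [2,6,3]
H [2,6,3]
F [5,6,3]
H [5,6,3]
F [5,2,3]
F [5,2,1]
F [6,2,1]
H [6,2,1]
F [6,4,1]
H [6,4,1]
H [6,4,1]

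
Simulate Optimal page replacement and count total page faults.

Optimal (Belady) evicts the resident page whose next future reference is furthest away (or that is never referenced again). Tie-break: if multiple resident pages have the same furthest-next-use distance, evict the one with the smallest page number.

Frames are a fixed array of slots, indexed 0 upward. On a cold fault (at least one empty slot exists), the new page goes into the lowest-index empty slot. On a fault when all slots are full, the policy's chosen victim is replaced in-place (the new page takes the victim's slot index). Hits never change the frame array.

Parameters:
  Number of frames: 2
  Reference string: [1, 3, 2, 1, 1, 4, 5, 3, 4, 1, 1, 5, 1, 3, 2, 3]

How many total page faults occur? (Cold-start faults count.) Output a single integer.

Answer: 10

Derivation:
Step 0: ref 1 → FAULT, frames=[1,-]
Step 1: ref 3 → FAULT, frames=[1,3]
Step 2: ref 2 → FAULT (evict 3), frames=[1,2]
Step 3: ref 1 → HIT, frames=[1,2]
Step 4: ref 1 → HIT, frames=[1,2]
Step 5: ref 4 → FAULT (evict 2), frames=[1,4]
Step 6: ref 5 → FAULT (evict 1), frames=[5,4]
Step 7: ref 3 → FAULT (evict 5), frames=[3,4]
Step 8: ref 4 → HIT, frames=[3,4]
Step 9: ref 1 → FAULT (evict 4), frames=[3,1]
Step 10: ref 1 → HIT, frames=[3,1]
Step 11: ref 5 → FAULT (evict 3), frames=[5,1]
Step 12: ref 1 → HIT, frames=[5,1]
Step 13: ref 3 → FAULT (evict 1), frames=[5,3]
Step 14: ref 2 → FAULT (evict 5), frames=[2,3]
Step 15: ref 3 → HIT, frames=[2,3]
Total faults: 10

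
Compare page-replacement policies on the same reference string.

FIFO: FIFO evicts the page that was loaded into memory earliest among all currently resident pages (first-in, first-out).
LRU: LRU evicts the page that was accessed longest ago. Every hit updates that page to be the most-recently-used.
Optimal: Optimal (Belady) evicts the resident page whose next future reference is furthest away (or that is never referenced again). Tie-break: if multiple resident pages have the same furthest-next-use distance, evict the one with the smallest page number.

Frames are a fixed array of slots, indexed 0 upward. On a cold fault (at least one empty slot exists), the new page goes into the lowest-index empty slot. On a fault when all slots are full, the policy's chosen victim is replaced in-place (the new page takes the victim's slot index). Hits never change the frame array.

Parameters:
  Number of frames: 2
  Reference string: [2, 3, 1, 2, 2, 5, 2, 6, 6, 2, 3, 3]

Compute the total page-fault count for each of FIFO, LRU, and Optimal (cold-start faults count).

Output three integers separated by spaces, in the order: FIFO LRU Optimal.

Answer: 8 7 6

Derivation:
--- FIFO ---
  step 0: ref 2 -> FAULT, frames=[2,-] (faults so far: 1)
  step 1: ref 3 -> FAULT, frames=[2,3] (faults so far: 2)
  step 2: ref 1 -> FAULT, evict 2, frames=[1,3] (faults so far: 3)
  step 3: ref 2 -> FAULT, evict 3, frames=[1,2] (faults so far: 4)
  step 4: ref 2 -> HIT, frames=[1,2] (faults so far: 4)
  step 5: ref 5 -> FAULT, evict 1, frames=[5,2] (faults so far: 5)
  step 6: ref 2 -> HIT, frames=[5,2] (faults so far: 5)
  step 7: ref 6 -> FAULT, evict 2, frames=[5,6] (faults so far: 6)
  step 8: ref 6 -> HIT, frames=[5,6] (faults so far: 6)
  step 9: ref 2 -> FAULT, evict 5, frames=[2,6] (faults so far: 7)
  step 10: ref 3 -> FAULT, evict 6, frames=[2,3] (faults so far: 8)
  step 11: ref 3 -> HIT, frames=[2,3] (faults so far: 8)
  FIFO total faults: 8
--- LRU ---
  step 0: ref 2 -> FAULT, frames=[2,-] (faults so far: 1)
  step 1: ref 3 -> FAULT, frames=[2,3] (faults so far: 2)
  step 2: ref 1 -> FAULT, evict 2, frames=[1,3] (faults so far: 3)
  step 3: ref 2 -> FAULT, evict 3, frames=[1,2] (faults so far: 4)
  step 4: ref 2 -> HIT, frames=[1,2] (faults so far: 4)
  step 5: ref 5 -> FAULT, evict 1, frames=[5,2] (faults so far: 5)
  step 6: ref 2 -> HIT, frames=[5,2] (faults so far: 5)
  step 7: ref 6 -> FAULT, evict 5, frames=[6,2] (faults so far: 6)
  step 8: ref 6 -> HIT, frames=[6,2] (faults so far: 6)
  step 9: ref 2 -> HIT, frames=[6,2] (faults so far: 6)
  step 10: ref 3 -> FAULT, evict 6, frames=[3,2] (faults so far: 7)
  step 11: ref 3 -> HIT, frames=[3,2] (faults so far: 7)
  LRU total faults: 7
--- Optimal ---
  step 0: ref 2 -> FAULT, frames=[2,-] (faults so far: 1)
  step 1: ref 3 -> FAULT, frames=[2,3] (faults so far: 2)
  step 2: ref 1 -> FAULT, evict 3, frames=[2,1] (faults so far: 3)
  step 3: ref 2 -> HIT, frames=[2,1] (faults so far: 3)
  step 4: ref 2 -> HIT, frames=[2,1] (faults so far: 3)
  step 5: ref 5 -> FAULT, evict 1, frames=[2,5] (faults so far: 4)
  step 6: ref 2 -> HIT, frames=[2,5] (faults so far: 4)
  step 7: ref 6 -> FAULT, evict 5, frames=[2,6] (faults so far: 5)
  step 8: ref 6 -> HIT, frames=[2,6] (faults so far: 5)
  step 9: ref 2 -> HIT, frames=[2,6] (faults so far: 5)
  step 10: ref 3 -> FAULT, evict 2, frames=[3,6] (faults so far: 6)
  step 11: ref 3 -> HIT, frames=[3,6] (faults so far: 6)
  Optimal total faults: 6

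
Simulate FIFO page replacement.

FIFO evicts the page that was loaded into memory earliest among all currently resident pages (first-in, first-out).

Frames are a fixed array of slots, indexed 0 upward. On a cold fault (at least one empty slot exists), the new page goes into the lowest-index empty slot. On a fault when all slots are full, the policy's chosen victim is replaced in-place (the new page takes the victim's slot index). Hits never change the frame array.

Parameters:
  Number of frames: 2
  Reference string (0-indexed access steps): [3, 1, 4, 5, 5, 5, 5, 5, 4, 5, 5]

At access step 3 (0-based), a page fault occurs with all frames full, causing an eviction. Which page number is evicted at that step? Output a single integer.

Answer: 1

Derivation:
Step 0: ref 3 -> FAULT, frames=[3,-]
Step 1: ref 1 -> FAULT, frames=[3,1]
Step 2: ref 4 -> FAULT, evict 3, frames=[4,1]
Step 3: ref 5 -> FAULT, evict 1, frames=[4,5]
At step 3: evicted page 1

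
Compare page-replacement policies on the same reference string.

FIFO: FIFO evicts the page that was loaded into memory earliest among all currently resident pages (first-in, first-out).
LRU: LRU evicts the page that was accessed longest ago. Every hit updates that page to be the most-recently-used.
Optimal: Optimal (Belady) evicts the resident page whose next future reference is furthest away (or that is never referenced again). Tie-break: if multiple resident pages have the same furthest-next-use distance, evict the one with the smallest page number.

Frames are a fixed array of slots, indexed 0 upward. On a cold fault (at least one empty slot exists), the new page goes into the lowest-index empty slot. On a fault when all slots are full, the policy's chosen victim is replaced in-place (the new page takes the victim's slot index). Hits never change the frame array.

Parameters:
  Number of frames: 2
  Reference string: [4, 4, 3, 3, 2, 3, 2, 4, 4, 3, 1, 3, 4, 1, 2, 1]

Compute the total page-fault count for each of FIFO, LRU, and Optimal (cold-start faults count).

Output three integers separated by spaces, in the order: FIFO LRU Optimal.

--- FIFO ---
  step 0: ref 4 -> FAULT, frames=[4,-] (faults so far: 1)
  step 1: ref 4 -> HIT, frames=[4,-] (faults so far: 1)
  step 2: ref 3 -> FAULT, frames=[4,3] (faults so far: 2)
  step 3: ref 3 -> HIT, frames=[4,3] (faults so far: 2)
  step 4: ref 2 -> FAULT, evict 4, frames=[2,3] (faults so far: 3)
  step 5: ref 3 -> HIT, frames=[2,3] (faults so far: 3)
  step 6: ref 2 -> HIT, frames=[2,3] (faults so far: 3)
  step 7: ref 4 -> FAULT, evict 3, frames=[2,4] (faults so far: 4)
  step 8: ref 4 -> HIT, frames=[2,4] (faults so far: 4)
  step 9: ref 3 -> FAULT, evict 2, frames=[3,4] (faults so far: 5)
  step 10: ref 1 -> FAULT, evict 4, frames=[3,1] (faults so far: 6)
  step 11: ref 3 -> HIT, frames=[3,1] (faults so far: 6)
  step 12: ref 4 -> FAULT, evict 3, frames=[4,1] (faults so far: 7)
  step 13: ref 1 -> HIT, frames=[4,1] (faults so far: 7)
  step 14: ref 2 -> FAULT, evict 1, frames=[4,2] (faults so far: 8)
  step 15: ref 1 -> FAULT, evict 4, frames=[1,2] (faults so far: 9)
  FIFO total faults: 9
--- LRU ---
  step 0: ref 4 -> FAULT, frames=[4,-] (faults so far: 1)
  step 1: ref 4 -> HIT, frames=[4,-] (faults so far: 1)
  step 2: ref 3 -> FAULT, frames=[4,3] (faults so far: 2)
  step 3: ref 3 -> HIT, frames=[4,3] (faults so far: 2)
  step 4: ref 2 -> FAULT, evict 4, frames=[2,3] (faults so far: 3)
  step 5: ref 3 -> HIT, frames=[2,3] (faults so far: 3)
  step 6: ref 2 -> HIT, frames=[2,3] (faults so far: 3)
  step 7: ref 4 -> FAULT, evict 3, frames=[2,4] (faults so far: 4)
  step 8: ref 4 -> HIT, frames=[2,4] (faults so far: 4)
  step 9: ref 3 -> FAULT, evict 2, frames=[3,4] (faults so far: 5)
  step 10: ref 1 -> FAULT, evict 4, frames=[3,1] (faults so far: 6)
  step 11: ref 3 -> HIT, frames=[3,1] (faults so far: 6)
  step 12: ref 4 -> FAULT, evict 1, frames=[3,4] (faults so far: 7)
  step 13: ref 1 -> FAULT, evict 3, frames=[1,4] (faults so far: 8)
  step 14: ref 2 -> FAULT, evict 4, frames=[1,2] (faults so far: 9)
  step 15: ref 1 -> HIT, frames=[1,2] (faults so far: 9)
  LRU total faults: 9
--- Optimal ---
  step 0: ref 4 -> FAULT, frames=[4,-] (faults so far: 1)
  step 1: ref 4 -> HIT, frames=[4,-] (faults so far: 1)
  step 2: ref 3 -> FAULT, frames=[4,3] (faults so far: 2)
  step 3: ref 3 -> HIT, frames=[4,3] (faults so far: 2)
  step 4: ref 2 -> FAULT, evict 4, frames=[2,3] (faults so far: 3)
  step 5: ref 3 -> HIT, frames=[2,3] (faults so far: 3)
  step 6: ref 2 -> HIT, frames=[2,3] (faults so far: 3)
  step 7: ref 4 -> FAULT, evict 2, frames=[4,3] (faults so far: 4)
  step 8: ref 4 -> HIT, frames=[4,3] (faults so far: 4)
  step 9: ref 3 -> HIT, frames=[4,3] (faults so far: 4)
  step 10: ref 1 -> FAULT, evict 4, frames=[1,3] (faults so far: 5)
  step 11: ref 3 -> HIT, frames=[1,3] (faults so far: 5)
  step 12: ref 4 -> FAULT, evict 3, frames=[1,4] (faults so far: 6)
  step 13: ref 1 -> HIT, frames=[1,4] (faults so far: 6)
  step 14: ref 2 -> FAULT, evict 4, frames=[1,2] (faults so far: 7)
  step 15: ref 1 -> HIT, frames=[1,2] (faults so far: 7)
  Optimal total faults: 7

Answer: 9 9 7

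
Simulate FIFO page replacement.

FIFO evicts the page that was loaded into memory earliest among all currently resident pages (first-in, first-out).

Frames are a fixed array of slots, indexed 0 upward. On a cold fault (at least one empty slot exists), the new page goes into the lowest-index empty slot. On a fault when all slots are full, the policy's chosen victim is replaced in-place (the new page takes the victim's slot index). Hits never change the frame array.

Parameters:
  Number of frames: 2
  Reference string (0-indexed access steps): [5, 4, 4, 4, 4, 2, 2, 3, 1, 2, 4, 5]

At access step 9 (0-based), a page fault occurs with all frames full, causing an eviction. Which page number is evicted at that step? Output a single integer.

Step 0: ref 5 -> FAULT, frames=[5,-]
Step 1: ref 4 -> FAULT, frames=[5,4]
Step 2: ref 4 -> HIT, frames=[5,4]
Step 3: ref 4 -> HIT, frames=[5,4]
Step 4: ref 4 -> HIT, frames=[5,4]
Step 5: ref 2 -> FAULT, evict 5, frames=[2,4]
Step 6: ref 2 -> HIT, frames=[2,4]
Step 7: ref 3 -> FAULT, evict 4, frames=[2,3]
Step 8: ref 1 -> FAULT, evict 2, frames=[1,3]
Step 9: ref 2 -> FAULT, evict 3, frames=[1,2]
At step 9: evicted page 3

Answer: 3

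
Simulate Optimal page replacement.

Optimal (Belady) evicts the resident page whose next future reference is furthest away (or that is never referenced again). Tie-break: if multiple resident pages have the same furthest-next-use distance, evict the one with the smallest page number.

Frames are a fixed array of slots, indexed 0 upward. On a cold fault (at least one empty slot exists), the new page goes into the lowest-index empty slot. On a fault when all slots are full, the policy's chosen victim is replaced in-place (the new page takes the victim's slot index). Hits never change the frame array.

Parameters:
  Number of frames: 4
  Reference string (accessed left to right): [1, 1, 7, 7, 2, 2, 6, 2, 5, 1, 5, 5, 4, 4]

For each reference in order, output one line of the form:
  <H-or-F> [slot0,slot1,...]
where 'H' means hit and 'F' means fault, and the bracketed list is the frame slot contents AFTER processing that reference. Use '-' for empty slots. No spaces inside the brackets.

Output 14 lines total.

F [1,-,-,-]
H [1,-,-,-]
F [1,7,-,-]
H [1,7,-,-]
F [1,7,2,-]
H [1,7,2,-]
F [1,7,2,6]
H [1,7,2,6]
F [1,7,5,6]
H [1,7,5,6]
H [1,7,5,6]
H [1,7,5,6]
F [4,7,5,6]
H [4,7,5,6]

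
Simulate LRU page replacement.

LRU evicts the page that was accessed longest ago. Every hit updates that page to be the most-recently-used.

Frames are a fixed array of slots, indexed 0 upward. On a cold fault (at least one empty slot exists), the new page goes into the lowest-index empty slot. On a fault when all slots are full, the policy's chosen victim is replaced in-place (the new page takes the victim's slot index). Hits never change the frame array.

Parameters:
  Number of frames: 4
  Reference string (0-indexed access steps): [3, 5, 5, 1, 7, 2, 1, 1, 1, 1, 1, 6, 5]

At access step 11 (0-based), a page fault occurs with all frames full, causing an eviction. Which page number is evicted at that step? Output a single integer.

Answer: 5

Derivation:
Step 0: ref 3 -> FAULT, frames=[3,-,-,-]
Step 1: ref 5 -> FAULT, frames=[3,5,-,-]
Step 2: ref 5 -> HIT, frames=[3,5,-,-]
Step 3: ref 1 -> FAULT, frames=[3,5,1,-]
Step 4: ref 7 -> FAULT, frames=[3,5,1,7]
Step 5: ref 2 -> FAULT, evict 3, frames=[2,5,1,7]
Step 6: ref 1 -> HIT, frames=[2,5,1,7]
Step 7: ref 1 -> HIT, frames=[2,5,1,7]
Step 8: ref 1 -> HIT, frames=[2,5,1,7]
Step 9: ref 1 -> HIT, frames=[2,5,1,7]
Step 10: ref 1 -> HIT, frames=[2,5,1,7]
Step 11: ref 6 -> FAULT, evict 5, frames=[2,6,1,7]
At step 11: evicted page 5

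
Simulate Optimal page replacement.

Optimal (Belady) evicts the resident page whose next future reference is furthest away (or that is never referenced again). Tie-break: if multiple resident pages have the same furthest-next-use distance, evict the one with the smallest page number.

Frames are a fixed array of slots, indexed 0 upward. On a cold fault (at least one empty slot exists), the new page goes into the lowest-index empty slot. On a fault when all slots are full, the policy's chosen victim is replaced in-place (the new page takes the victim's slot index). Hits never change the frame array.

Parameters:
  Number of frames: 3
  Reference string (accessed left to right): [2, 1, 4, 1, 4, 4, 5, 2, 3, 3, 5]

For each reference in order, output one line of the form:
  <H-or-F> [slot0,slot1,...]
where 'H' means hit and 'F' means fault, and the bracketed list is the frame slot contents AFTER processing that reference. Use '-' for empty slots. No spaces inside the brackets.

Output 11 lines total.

F [2,-,-]
F [2,1,-]
F [2,1,4]
H [2,1,4]
H [2,1,4]
H [2,1,4]
F [2,5,4]
H [2,5,4]
F [3,5,4]
H [3,5,4]
H [3,5,4]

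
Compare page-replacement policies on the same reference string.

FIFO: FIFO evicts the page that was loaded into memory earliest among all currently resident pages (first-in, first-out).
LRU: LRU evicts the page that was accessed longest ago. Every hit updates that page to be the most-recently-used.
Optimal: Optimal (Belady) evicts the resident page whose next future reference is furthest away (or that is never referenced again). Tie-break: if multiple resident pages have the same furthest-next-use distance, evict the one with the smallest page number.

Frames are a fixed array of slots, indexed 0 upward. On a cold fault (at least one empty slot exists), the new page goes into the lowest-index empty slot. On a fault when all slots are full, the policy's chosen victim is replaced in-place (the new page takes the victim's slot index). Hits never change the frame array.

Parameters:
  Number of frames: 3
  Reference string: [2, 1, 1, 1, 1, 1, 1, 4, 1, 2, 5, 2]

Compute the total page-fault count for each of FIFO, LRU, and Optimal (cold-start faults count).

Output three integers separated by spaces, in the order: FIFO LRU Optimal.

Answer: 5 4 4

Derivation:
--- FIFO ---
  step 0: ref 2 -> FAULT, frames=[2,-,-] (faults so far: 1)
  step 1: ref 1 -> FAULT, frames=[2,1,-] (faults so far: 2)
  step 2: ref 1 -> HIT, frames=[2,1,-] (faults so far: 2)
  step 3: ref 1 -> HIT, frames=[2,1,-] (faults so far: 2)
  step 4: ref 1 -> HIT, frames=[2,1,-] (faults so far: 2)
  step 5: ref 1 -> HIT, frames=[2,1,-] (faults so far: 2)
  step 6: ref 1 -> HIT, frames=[2,1,-] (faults so far: 2)
  step 7: ref 4 -> FAULT, frames=[2,1,4] (faults so far: 3)
  step 8: ref 1 -> HIT, frames=[2,1,4] (faults so far: 3)
  step 9: ref 2 -> HIT, frames=[2,1,4] (faults so far: 3)
  step 10: ref 5 -> FAULT, evict 2, frames=[5,1,4] (faults so far: 4)
  step 11: ref 2 -> FAULT, evict 1, frames=[5,2,4] (faults so far: 5)
  FIFO total faults: 5
--- LRU ---
  step 0: ref 2 -> FAULT, frames=[2,-,-] (faults so far: 1)
  step 1: ref 1 -> FAULT, frames=[2,1,-] (faults so far: 2)
  step 2: ref 1 -> HIT, frames=[2,1,-] (faults so far: 2)
  step 3: ref 1 -> HIT, frames=[2,1,-] (faults so far: 2)
  step 4: ref 1 -> HIT, frames=[2,1,-] (faults so far: 2)
  step 5: ref 1 -> HIT, frames=[2,1,-] (faults so far: 2)
  step 6: ref 1 -> HIT, frames=[2,1,-] (faults so far: 2)
  step 7: ref 4 -> FAULT, frames=[2,1,4] (faults so far: 3)
  step 8: ref 1 -> HIT, frames=[2,1,4] (faults so far: 3)
  step 9: ref 2 -> HIT, frames=[2,1,4] (faults so far: 3)
  step 10: ref 5 -> FAULT, evict 4, frames=[2,1,5] (faults so far: 4)
  step 11: ref 2 -> HIT, frames=[2,1,5] (faults so far: 4)
  LRU total faults: 4
--- Optimal ---
  step 0: ref 2 -> FAULT, frames=[2,-,-] (faults so far: 1)
  step 1: ref 1 -> FAULT, frames=[2,1,-] (faults so far: 2)
  step 2: ref 1 -> HIT, frames=[2,1,-] (faults so far: 2)
  step 3: ref 1 -> HIT, frames=[2,1,-] (faults so far: 2)
  step 4: ref 1 -> HIT, frames=[2,1,-] (faults so far: 2)
  step 5: ref 1 -> HIT, frames=[2,1,-] (faults so far: 2)
  step 6: ref 1 -> HIT, frames=[2,1,-] (faults so far: 2)
  step 7: ref 4 -> FAULT, frames=[2,1,4] (faults so far: 3)
  step 8: ref 1 -> HIT, frames=[2,1,4] (faults so far: 3)
  step 9: ref 2 -> HIT, frames=[2,1,4] (faults so far: 3)
  step 10: ref 5 -> FAULT, evict 1, frames=[2,5,4] (faults so far: 4)
  step 11: ref 2 -> HIT, frames=[2,5,4] (faults so far: 4)
  Optimal total faults: 4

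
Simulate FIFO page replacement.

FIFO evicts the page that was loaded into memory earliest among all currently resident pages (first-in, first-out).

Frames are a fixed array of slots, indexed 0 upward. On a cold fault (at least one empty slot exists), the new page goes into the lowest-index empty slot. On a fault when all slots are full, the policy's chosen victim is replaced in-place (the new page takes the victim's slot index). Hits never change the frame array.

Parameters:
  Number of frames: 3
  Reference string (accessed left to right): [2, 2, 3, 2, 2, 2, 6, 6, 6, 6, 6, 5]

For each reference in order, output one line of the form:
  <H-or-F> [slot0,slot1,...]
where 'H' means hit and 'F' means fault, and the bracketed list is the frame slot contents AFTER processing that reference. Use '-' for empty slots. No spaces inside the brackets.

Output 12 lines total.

F [2,-,-]
H [2,-,-]
F [2,3,-]
H [2,3,-]
H [2,3,-]
H [2,3,-]
F [2,3,6]
H [2,3,6]
H [2,3,6]
H [2,3,6]
H [2,3,6]
F [5,3,6]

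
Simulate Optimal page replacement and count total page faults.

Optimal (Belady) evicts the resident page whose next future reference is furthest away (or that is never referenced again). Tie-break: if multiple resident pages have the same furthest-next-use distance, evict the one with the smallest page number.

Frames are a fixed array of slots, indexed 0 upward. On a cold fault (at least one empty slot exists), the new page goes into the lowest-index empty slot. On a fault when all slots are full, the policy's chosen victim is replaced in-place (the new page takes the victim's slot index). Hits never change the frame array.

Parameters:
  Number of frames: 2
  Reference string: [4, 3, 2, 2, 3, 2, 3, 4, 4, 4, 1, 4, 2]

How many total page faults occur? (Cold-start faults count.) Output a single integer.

Step 0: ref 4 → FAULT, frames=[4,-]
Step 1: ref 3 → FAULT, frames=[4,3]
Step 2: ref 2 → FAULT (evict 4), frames=[2,3]
Step 3: ref 2 → HIT, frames=[2,3]
Step 4: ref 3 → HIT, frames=[2,3]
Step 5: ref 2 → HIT, frames=[2,3]
Step 6: ref 3 → HIT, frames=[2,3]
Step 7: ref 4 → FAULT (evict 3), frames=[2,4]
Step 8: ref 4 → HIT, frames=[2,4]
Step 9: ref 4 → HIT, frames=[2,4]
Step 10: ref 1 → FAULT (evict 2), frames=[1,4]
Step 11: ref 4 → HIT, frames=[1,4]
Step 12: ref 2 → FAULT (evict 1), frames=[2,4]
Total faults: 6

Answer: 6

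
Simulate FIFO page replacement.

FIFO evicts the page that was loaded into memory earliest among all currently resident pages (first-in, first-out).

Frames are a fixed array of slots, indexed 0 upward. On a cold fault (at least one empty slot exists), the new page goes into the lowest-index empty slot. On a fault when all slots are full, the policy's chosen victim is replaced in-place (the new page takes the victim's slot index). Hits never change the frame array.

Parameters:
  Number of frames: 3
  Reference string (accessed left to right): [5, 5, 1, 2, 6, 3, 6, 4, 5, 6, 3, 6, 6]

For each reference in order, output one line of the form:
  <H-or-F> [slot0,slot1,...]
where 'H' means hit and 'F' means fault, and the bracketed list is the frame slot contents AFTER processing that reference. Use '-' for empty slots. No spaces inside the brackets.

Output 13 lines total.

F [5,-,-]
H [5,-,-]
F [5,1,-]
F [5,1,2]
F [6,1,2]
F [6,3,2]
H [6,3,2]
F [6,3,4]
F [5,3,4]
F [5,6,4]
F [5,6,3]
H [5,6,3]
H [5,6,3]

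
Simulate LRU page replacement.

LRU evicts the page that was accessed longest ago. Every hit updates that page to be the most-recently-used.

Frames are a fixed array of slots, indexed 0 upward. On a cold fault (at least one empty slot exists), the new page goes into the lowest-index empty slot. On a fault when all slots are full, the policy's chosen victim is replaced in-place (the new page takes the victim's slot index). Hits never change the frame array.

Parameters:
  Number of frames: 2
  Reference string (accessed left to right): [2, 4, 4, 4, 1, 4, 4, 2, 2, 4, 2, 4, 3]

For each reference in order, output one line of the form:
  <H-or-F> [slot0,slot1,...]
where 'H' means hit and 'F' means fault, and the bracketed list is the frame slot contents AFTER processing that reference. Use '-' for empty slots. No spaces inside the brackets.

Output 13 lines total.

F [2,-]
F [2,4]
H [2,4]
H [2,4]
F [1,4]
H [1,4]
H [1,4]
F [2,4]
H [2,4]
H [2,4]
H [2,4]
H [2,4]
F [3,4]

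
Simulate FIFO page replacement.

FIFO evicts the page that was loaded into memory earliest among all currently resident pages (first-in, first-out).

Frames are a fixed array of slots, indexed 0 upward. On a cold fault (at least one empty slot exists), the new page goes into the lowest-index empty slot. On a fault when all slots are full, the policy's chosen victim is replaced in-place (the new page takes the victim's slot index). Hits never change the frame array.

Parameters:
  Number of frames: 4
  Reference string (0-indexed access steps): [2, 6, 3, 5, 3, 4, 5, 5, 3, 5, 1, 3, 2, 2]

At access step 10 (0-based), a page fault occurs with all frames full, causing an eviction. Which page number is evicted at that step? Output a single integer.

Answer: 6

Derivation:
Step 0: ref 2 -> FAULT, frames=[2,-,-,-]
Step 1: ref 6 -> FAULT, frames=[2,6,-,-]
Step 2: ref 3 -> FAULT, frames=[2,6,3,-]
Step 3: ref 5 -> FAULT, frames=[2,6,3,5]
Step 4: ref 3 -> HIT, frames=[2,6,3,5]
Step 5: ref 4 -> FAULT, evict 2, frames=[4,6,3,5]
Step 6: ref 5 -> HIT, frames=[4,6,3,5]
Step 7: ref 5 -> HIT, frames=[4,6,3,5]
Step 8: ref 3 -> HIT, frames=[4,6,3,5]
Step 9: ref 5 -> HIT, frames=[4,6,3,5]
Step 10: ref 1 -> FAULT, evict 6, frames=[4,1,3,5]
At step 10: evicted page 6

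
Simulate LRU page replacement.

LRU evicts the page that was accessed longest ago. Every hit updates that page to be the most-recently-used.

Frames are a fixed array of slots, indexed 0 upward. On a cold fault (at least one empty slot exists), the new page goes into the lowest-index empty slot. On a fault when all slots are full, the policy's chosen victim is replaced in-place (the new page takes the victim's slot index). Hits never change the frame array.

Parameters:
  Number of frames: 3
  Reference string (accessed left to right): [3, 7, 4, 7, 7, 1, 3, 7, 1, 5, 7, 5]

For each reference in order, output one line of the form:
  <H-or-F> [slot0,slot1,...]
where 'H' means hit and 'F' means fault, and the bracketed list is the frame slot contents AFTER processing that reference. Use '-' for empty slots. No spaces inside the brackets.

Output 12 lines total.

F [3,-,-]
F [3,7,-]
F [3,7,4]
H [3,7,4]
H [3,7,4]
F [1,7,4]
F [1,7,3]
H [1,7,3]
H [1,7,3]
F [1,7,5]
H [1,7,5]
H [1,7,5]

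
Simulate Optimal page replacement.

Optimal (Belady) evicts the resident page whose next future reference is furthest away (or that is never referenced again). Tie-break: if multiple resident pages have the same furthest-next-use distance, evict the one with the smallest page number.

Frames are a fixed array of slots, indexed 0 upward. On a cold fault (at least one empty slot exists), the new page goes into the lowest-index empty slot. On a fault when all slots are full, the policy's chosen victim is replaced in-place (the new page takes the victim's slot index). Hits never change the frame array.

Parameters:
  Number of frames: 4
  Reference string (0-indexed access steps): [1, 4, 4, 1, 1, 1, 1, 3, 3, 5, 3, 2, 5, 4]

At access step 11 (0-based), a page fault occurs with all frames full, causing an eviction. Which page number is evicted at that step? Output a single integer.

Answer: 1

Derivation:
Step 0: ref 1 -> FAULT, frames=[1,-,-,-]
Step 1: ref 4 -> FAULT, frames=[1,4,-,-]
Step 2: ref 4 -> HIT, frames=[1,4,-,-]
Step 3: ref 1 -> HIT, frames=[1,4,-,-]
Step 4: ref 1 -> HIT, frames=[1,4,-,-]
Step 5: ref 1 -> HIT, frames=[1,4,-,-]
Step 6: ref 1 -> HIT, frames=[1,4,-,-]
Step 7: ref 3 -> FAULT, frames=[1,4,3,-]
Step 8: ref 3 -> HIT, frames=[1,4,3,-]
Step 9: ref 5 -> FAULT, frames=[1,4,3,5]
Step 10: ref 3 -> HIT, frames=[1,4,3,5]
Step 11: ref 2 -> FAULT, evict 1, frames=[2,4,3,5]
At step 11: evicted page 1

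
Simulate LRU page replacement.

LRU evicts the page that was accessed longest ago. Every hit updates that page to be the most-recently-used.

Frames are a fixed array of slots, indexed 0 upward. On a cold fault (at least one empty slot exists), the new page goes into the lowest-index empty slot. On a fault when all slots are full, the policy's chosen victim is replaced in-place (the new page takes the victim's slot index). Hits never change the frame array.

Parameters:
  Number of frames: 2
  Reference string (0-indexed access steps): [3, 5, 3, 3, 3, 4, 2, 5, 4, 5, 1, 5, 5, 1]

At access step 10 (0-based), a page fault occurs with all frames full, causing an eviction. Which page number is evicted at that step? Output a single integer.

Answer: 4

Derivation:
Step 0: ref 3 -> FAULT, frames=[3,-]
Step 1: ref 5 -> FAULT, frames=[3,5]
Step 2: ref 3 -> HIT, frames=[3,5]
Step 3: ref 3 -> HIT, frames=[3,5]
Step 4: ref 3 -> HIT, frames=[3,5]
Step 5: ref 4 -> FAULT, evict 5, frames=[3,4]
Step 6: ref 2 -> FAULT, evict 3, frames=[2,4]
Step 7: ref 5 -> FAULT, evict 4, frames=[2,5]
Step 8: ref 4 -> FAULT, evict 2, frames=[4,5]
Step 9: ref 5 -> HIT, frames=[4,5]
Step 10: ref 1 -> FAULT, evict 4, frames=[1,5]
At step 10: evicted page 4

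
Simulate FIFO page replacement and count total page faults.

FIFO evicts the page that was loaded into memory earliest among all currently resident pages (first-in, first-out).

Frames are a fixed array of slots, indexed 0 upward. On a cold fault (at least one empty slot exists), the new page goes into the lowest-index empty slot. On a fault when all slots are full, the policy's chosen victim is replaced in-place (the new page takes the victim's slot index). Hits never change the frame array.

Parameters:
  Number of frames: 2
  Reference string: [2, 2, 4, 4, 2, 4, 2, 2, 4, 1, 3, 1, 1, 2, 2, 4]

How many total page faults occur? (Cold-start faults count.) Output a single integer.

Step 0: ref 2 → FAULT, frames=[2,-]
Step 1: ref 2 → HIT, frames=[2,-]
Step 2: ref 4 → FAULT, frames=[2,4]
Step 3: ref 4 → HIT, frames=[2,4]
Step 4: ref 2 → HIT, frames=[2,4]
Step 5: ref 4 → HIT, frames=[2,4]
Step 6: ref 2 → HIT, frames=[2,4]
Step 7: ref 2 → HIT, frames=[2,4]
Step 8: ref 4 → HIT, frames=[2,4]
Step 9: ref 1 → FAULT (evict 2), frames=[1,4]
Step 10: ref 3 → FAULT (evict 4), frames=[1,3]
Step 11: ref 1 → HIT, frames=[1,3]
Step 12: ref 1 → HIT, frames=[1,3]
Step 13: ref 2 → FAULT (evict 1), frames=[2,3]
Step 14: ref 2 → HIT, frames=[2,3]
Step 15: ref 4 → FAULT (evict 3), frames=[2,4]
Total faults: 6

Answer: 6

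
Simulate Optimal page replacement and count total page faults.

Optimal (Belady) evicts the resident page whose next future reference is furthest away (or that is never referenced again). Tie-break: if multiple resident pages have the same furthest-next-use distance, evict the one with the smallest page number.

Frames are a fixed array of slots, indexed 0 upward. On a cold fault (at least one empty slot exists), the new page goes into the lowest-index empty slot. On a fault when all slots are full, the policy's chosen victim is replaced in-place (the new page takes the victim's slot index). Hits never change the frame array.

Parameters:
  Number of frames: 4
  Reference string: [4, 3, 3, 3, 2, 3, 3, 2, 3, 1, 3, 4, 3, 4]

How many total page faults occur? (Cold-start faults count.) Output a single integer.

Step 0: ref 4 → FAULT, frames=[4,-,-,-]
Step 1: ref 3 → FAULT, frames=[4,3,-,-]
Step 2: ref 3 → HIT, frames=[4,3,-,-]
Step 3: ref 3 → HIT, frames=[4,3,-,-]
Step 4: ref 2 → FAULT, frames=[4,3,2,-]
Step 5: ref 3 → HIT, frames=[4,3,2,-]
Step 6: ref 3 → HIT, frames=[4,3,2,-]
Step 7: ref 2 → HIT, frames=[4,3,2,-]
Step 8: ref 3 → HIT, frames=[4,3,2,-]
Step 9: ref 1 → FAULT, frames=[4,3,2,1]
Step 10: ref 3 → HIT, frames=[4,3,2,1]
Step 11: ref 4 → HIT, frames=[4,3,2,1]
Step 12: ref 3 → HIT, frames=[4,3,2,1]
Step 13: ref 4 → HIT, frames=[4,3,2,1]
Total faults: 4

Answer: 4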